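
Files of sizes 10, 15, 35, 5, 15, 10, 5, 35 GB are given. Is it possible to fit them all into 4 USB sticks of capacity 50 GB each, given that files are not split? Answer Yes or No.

Yes

A valid assignment using 3 USB sticks:
  USB stick 1: 35 + 15 = 50
  USB stick 2: 35 + 15 = 50
  USB stick 3: 10 + 10 + 5 + 5 = 30
That uses only 3 ≤ 4, so 4 USB sticks are enough.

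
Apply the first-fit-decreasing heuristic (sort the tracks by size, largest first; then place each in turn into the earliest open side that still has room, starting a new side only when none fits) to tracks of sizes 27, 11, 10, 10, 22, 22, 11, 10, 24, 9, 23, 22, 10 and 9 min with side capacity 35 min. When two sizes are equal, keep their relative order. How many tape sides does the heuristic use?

7

Sorted descending: 27, 24, 23, 22, 22, 22, 11, 11, 10, 10, 10, 10, 9, 9.
  27 → side 1 (new)  [load 27/35]
  24 → side 2 (new)  [load 24/35]
  23 → side 3 (new)  [load 23/35]
  22 → side 4 (new)  [load 22/35]
  22 → side 5 (new)  [load 22/35]
  22 → side 6 (new)  [load 22/35]
  11 → side 2  [load 35/35]
  11 → side 3  [load 34/35]
  10 → side 4  [load 32/35]
  10 → side 5  [load 32/35]
  10 → side 6  [load 32/35]
  10 → side 7 (new)  [load 10/35]
  9 → side 7  [load 19/35]
  9 → side 7  [load 28/35]
7 tape sides opened.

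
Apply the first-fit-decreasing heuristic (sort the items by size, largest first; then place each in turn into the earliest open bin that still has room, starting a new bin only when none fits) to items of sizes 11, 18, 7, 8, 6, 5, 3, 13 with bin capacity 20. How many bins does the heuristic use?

4

Sorted descending: 18, 13, 11, 8, 7, 6, 5, 3.
  18 → bin 1 (new)  [load 18/20]
  13 → bin 2 (new)  [load 13/20]
  11 → bin 3 (new)  [load 11/20]
  8 → bin 3  [load 19/20]
  7 → bin 2  [load 20/20]
  6 → bin 4 (new)  [load 6/20]
  5 → bin 4  [load 11/20]
  3 → bin 4  [load 14/20]
4 bins opened.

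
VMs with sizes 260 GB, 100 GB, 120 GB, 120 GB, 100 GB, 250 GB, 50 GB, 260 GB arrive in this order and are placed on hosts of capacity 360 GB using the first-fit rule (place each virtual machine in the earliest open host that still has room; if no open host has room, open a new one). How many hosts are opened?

  260 → host 1 (new)  [load 260/360]
  100 → host 1  [load 360/360]
  120 → host 2 (new)  [load 120/360]
  120 → host 2  [load 240/360]
  100 → host 2  [load 340/360]
  250 → host 3 (new)  [load 250/360]
  50 → host 3  [load 300/360]
  260 → host 4 (new)  [load 260/360]
4 hosts opened.

4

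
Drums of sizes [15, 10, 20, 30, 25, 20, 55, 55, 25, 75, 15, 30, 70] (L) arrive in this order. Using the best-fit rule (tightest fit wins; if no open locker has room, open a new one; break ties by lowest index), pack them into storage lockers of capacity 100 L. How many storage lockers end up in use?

5

  15 → locker 1 (new)  [load 15/100]
  10 → locker 1  [load 25/100]
  20 → locker 1  [load 45/100]
  30 → locker 1  [load 75/100]
  25 → locker 1  [load 100/100]
  20 → locker 2 (new)  [load 20/100]
  55 → locker 2  [load 75/100]
  55 → locker 3 (new)  [load 55/100]
  25 → locker 2  [load 100/100]
  75 → locker 4 (new)  [load 75/100]
  15 → locker 4  [load 90/100]
  30 → locker 3  [load 85/100]
  70 → locker 5 (new)  [load 70/100]
5 storage lockers opened.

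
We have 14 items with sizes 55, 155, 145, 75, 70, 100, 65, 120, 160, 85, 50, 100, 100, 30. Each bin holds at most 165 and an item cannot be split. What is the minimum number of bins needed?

Total = 160 + 155 + 145 + 120 + 100 + 100 + 100 + 85 + 75 + 70 + 65 + 55 + 50 + 30 = 1310.
Lower bound: ⌈1310/165⌉ = 8 bins.
A packing using 9 bins:
  bin 1: 160 = 160
  bin 2: 155 = 155
  bin 3: 145 = 145
  bin 4: 120 + 30 = 150
  bin 5: 100 + 65 = 165
  bin 6: 100 + 55 = 155
  bin 7: 100 + 50 = 150
  bin 8: 85 + 75 = 160
  bin 9: 70 = 70
No arrangement into 8 bins stays within capacity, so 9 is optimal.

9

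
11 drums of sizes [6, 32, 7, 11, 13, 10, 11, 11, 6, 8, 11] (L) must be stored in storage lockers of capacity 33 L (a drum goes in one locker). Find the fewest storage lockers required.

Total = 32 + 13 + 11 + 11 + 11 + 11 + 10 + 8 + 7 + 6 + 6 = 126 L.
Lower bound: ⌈126/33⌉ = 4 storage lockers.
A packing using 4 storage lockers:
  locker 1: 32 = 32
  locker 2: 13 + 11 + 8 = 32
  locker 3: 11 + 11 + 11 = 33
  locker 4: 10 + 7 + 6 + 6 = 29
This matches the lower bound, so 4 is optimal.

4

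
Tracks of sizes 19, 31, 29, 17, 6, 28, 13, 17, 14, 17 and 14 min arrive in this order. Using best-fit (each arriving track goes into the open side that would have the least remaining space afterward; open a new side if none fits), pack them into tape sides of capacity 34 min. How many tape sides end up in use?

7

  19 → side 1 (new)  [load 19/34]
  31 → side 2 (new)  [load 31/34]
  29 → side 3 (new)  [load 29/34]
  17 → side 4 (new)  [load 17/34]
  6 → side 1  [load 25/34]
  28 → side 5 (new)  [load 28/34]
  13 → side 4  [load 30/34]
  17 → side 6 (new)  [load 17/34]
  14 → side 6  [load 31/34]
  17 → side 7 (new)  [load 17/34]
  14 → side 7  [load 31/34]
7 tape sides opened.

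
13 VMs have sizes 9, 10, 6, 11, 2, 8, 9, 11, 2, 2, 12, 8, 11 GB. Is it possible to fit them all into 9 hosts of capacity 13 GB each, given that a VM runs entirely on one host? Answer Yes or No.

No

Total = 101 GB; ⌈101/13⌉ = 8.
9 VMs each exceed half the capacity and cannot share a host, forcing at least 9 hosts.
The bound of 9 does not rule out 9, but exhaustive search shows no assignment into 9 hosts of capacity 13 GB exists — the minimum is 10.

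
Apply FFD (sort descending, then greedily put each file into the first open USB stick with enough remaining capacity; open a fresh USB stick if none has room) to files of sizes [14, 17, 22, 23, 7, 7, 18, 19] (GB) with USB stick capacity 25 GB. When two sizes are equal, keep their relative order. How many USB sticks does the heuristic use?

6

Sorted descending: 23, 22, 19, 18, 17, 14, 7, 7.
  23 → USB stick 1 (new)  [load 23/25]
  22 → USB stick 2 (new)  [load 22/25]
  19 → USB stick 3 (new)  [load 19/25]
  18 → USB stick 4 (new)  [load 18/25]
  17 → USB stick 5 (new)  [load 17/25]
  14 → USB stick 6 (new)  [load 14/25]
  7 → USB stick 4  [load 25/25]
  7 → USB stick 5  [load 24/25]
6 USB sticks opened.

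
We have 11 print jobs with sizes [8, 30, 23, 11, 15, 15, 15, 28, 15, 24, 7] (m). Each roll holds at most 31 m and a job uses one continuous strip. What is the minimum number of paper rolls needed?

7

Total = 30 + 28 + 24 + 23 + 15 + 15 + 15 + 15 + 11 + 8 + 7 = 191 m.
Lower bound: ⌈191/31⌉ = 7 paper rolls.
A packing using 7 paper rolls:
  roll 1: 30 = 30
  roll 2: 28 = 28
  roll 3: 24 + 7 = 31
  roll 4: 23 + 8 = 31
  roll 5: 15 + 15 = 30
  roll 6: 15 + 15 = 30
  roll 7: 11 = 11
This matches the lower bound, so 7 is optimal.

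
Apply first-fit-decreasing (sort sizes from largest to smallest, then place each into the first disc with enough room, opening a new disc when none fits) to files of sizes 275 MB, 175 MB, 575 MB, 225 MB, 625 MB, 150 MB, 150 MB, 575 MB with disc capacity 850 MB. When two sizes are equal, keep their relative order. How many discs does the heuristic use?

4

Sorted descending: 625, 575, 575, 275, 225, 175, 150, 150.
  625 → disc 1 (new)  [load 625/850]
  575 → disc 2 (new)  [load 575/850]
  575 → disc 3 (new)  [load 575/850]
  275 → disc 2  [load 850/850]
  225 → disc 1  [load 850/850]
  175 → disc 3  [load 750/850]
  150 → disc 4 (new)  [load 150/850]
  150 → disc 4  [load 300/850]
4 discs opened.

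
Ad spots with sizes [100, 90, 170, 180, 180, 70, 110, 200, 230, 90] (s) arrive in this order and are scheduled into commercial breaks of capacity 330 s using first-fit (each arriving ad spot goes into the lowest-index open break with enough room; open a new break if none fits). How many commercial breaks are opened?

  100 → break 1 (new)  [load 100/330]
  90 → break 1  [load 190/330]
  170 → break 2 (new)  [load 170/330]
  180 → break 3 (new)  [load 180/330]
  180 → break 4 (new)  [load 180/330]
  70 → break 1  [load 260/330]
  110 → break 2  [load 280/330]
  200 → break 5 (new)  [load 200/330]
  230 → break 6 (new)  [load 230/330]
  90 → break 3  [load 270/330]
6 commercial breaks opened.

6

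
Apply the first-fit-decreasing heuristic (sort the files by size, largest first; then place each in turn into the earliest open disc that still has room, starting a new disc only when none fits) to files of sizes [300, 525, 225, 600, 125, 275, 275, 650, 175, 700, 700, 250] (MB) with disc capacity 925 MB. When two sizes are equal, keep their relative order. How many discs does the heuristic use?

6

Sorted descending: 700, 700, 650, 600, 525, 300, 275, 275, 250, 225, 175, 125.
  700 → disc 1 (new)  [load 700/925]
  700 → disc 2 (new)  [load 700/925]
  650 → disc 3 (new)  [load 650/925]
  600 → disc 4 (new)  [load 600/925]
  525 → disc 5 (new)  [load 525/925]
  300 → disc 4  [load 900/925]
  275 → disc 3  [load 925/925]
  275 → disc 5  [load 800/925]
  250 → disc 6 (new)  [load 250/925]
  225 → disc 1  [load 925/925]
  175 → disc 2  [load 875/925]
  125 → disc 5  [load 925/925]
6 discs opened.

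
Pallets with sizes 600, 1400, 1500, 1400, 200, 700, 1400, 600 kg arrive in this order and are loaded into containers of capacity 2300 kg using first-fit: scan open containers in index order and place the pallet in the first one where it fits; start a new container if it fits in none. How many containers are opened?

  600 → container 1 (new)  [load 600/2300]
  1400 → container 1  [load 2000/2300]
  1500 → container 2 (new)  [load 1500/2300]
  1400 → container 3 (new)  [load 1400/2300]
  200 → container 1  [load 2200/2300]
  700 → container 2  [load 2200/2300]
  1400 → container 4 (new)  [load 1400/2300]
  600 → container 3  [load 2000/2300]
4 containers opened.

4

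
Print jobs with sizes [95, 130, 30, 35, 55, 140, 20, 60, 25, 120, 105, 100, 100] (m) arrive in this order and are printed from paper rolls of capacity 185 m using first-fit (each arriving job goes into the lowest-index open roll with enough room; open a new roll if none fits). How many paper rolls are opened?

7

  95 → roll 1 (new)  [load 95/185]
  130 → roll 2 (new)  [load 130/185]
  30 → roll 1  [load 125/185]
  35 → roll 1  [load 160/185]
  55 → roll 2  [load 185/185]
  140 → roll 3 (new)  [load 140/185]
  20 → roll 1  [load 180/185]
  60 → roll 4 (new)  [load 60/185]
  25 → roll 3  [load 165/185]
  120 → roll 4  [load 180/185]
  105 → roll 5 (new)  [load 105/185]
  100 → roll 6 (new)  [load 100/185]
  100 → roll 7 (new)  [load 100/185]
7 paper rolls opened.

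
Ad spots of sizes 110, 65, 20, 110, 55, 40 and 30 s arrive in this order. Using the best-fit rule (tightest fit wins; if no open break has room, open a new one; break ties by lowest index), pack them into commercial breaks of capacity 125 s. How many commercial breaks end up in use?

4

  110 → break 1 (new)  [load 110/125]
  65 → break 2 (new)  [load 65/125]
  20 → break 2  [load 85/125]
  110 → break 3 (new)  [load 110/125]
  55 → break 4 (new)  [load 55/125]
  40 → break 2  [load 125/125]
  30 → break 4  [load 85/125]
4 commercial breaks opened.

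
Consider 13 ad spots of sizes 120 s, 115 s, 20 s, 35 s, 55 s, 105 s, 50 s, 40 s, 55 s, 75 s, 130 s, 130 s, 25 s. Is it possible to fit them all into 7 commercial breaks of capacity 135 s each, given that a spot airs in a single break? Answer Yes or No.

Total = 955 s; ⌈955/135⌉ = 8.
At least 8 commercial breaks are required, but only 7 are allowed.

No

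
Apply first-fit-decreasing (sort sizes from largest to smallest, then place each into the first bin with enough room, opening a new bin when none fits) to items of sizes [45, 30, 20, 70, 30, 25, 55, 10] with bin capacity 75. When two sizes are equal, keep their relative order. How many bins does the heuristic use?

4

Sorted descending: 70, 55, 45, 30, 30, 25, 20, 10.
  70 → bin 1 (new)  [load 70/75]
  55 → bin 2 (new)  [load 55/75]
  45 → bin 3 (new)  [load 45/75]
  30 → bin 3  [load 75/75]
  30 → bin 4 (new)  [load 30/75]
  25 → bin 4  [load 55/75]
  20 → bin 2  [load 75/75]
  10 → bin 4  [load 65/75]
4 bins opened.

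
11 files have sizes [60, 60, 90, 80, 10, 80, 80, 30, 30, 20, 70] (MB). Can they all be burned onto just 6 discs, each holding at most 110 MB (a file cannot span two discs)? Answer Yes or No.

No

Total = 610 MB; ⌈610/110⌉ = 6.
7 files each exceed half the capacity and cannot share a disc, forcing at least 7 discs.
At least 7 discs are required, but only 6 are allowed.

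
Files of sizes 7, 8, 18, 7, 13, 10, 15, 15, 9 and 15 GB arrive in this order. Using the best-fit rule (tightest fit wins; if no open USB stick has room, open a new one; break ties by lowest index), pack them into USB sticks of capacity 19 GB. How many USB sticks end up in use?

  7 → USB stick 1 (new)  [load 7/19]
  8 → USB stick 1  [load 15/19]
  18 → USB stick 2 (new)  [load 18/19]
  7 → USB stick 3 (new)  [load 7/19]
  13 → USB stick 4 (new)  [load 13/19]
  10 → USB stick 3  [load 17/19]
  15 → USB stick 5 (new)  [load 15/19]
  15 → USB stick 6 (new)  [load 15/19]
  9 → USB stick 7 (new)  [load 9/19]
  15 → USB stick 8 (new)  [load 15/19]
8 USB sticks opened.

8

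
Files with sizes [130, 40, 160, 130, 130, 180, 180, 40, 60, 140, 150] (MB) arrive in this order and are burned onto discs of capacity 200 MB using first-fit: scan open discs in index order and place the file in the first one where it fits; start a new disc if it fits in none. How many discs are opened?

  130 → disc 1 (new)  [load 130/200]
  40 → disc 1  [load 170/200]
  160 → disc 2 (new)  [load 160/200]
  130 → disc 3 (new)  [load 130/200]
  130 → disc 4 (new)  [load 130/200]
  180 → disc 5 (new)  [load 180/200]
  180 → disc 6 (new)  [load 180/200]
  40 → disc 2  [load 200/200]
  60 → disc 3  [load 190/200]
  140 → disc 7 (new)  [load 140/200]
  150 → disc 8 (new)  [load 150/200]
8 discs opened.

8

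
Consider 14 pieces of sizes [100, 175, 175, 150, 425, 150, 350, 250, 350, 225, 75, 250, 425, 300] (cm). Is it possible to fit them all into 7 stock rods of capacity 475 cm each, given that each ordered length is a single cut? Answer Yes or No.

No

Total = 3400 cm; ⌈3400/475⌉ = 8.
At least 8 stock rods are required, but only 7 are allowed.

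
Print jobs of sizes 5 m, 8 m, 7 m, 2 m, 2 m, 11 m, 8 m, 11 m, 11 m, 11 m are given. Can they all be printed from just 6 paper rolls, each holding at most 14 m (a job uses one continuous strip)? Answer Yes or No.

No

Total = 76 m; ⌈76/14⌉ = 6.
The bound of 6 does not rule out 6, but exhaustive search shows no assignment into 6 paper rolls of capacity 14 m exists — the minimum is 7.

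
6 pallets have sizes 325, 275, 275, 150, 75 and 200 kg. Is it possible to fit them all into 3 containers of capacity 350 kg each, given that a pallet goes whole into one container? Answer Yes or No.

Total = 1300 kg; ⌈1300/350⌉ = 4.
At least 4 containers are required, but only 3 are allowed.

No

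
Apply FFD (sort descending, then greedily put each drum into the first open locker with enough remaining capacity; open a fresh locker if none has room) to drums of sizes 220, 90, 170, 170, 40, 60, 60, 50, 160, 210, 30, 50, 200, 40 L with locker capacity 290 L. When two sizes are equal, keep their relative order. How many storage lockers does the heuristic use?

6

Sorted descending: 220, 210, 200, 170, 170, 160, 90, 60, 60, 50, 50, 40, 40, 30.
  220 → locker 1 (new)  [load 220/290]
  210 → locker 2 (new)  [load 210/290]
  200 → locker 3 (new)  [load 200/290]
  170 → locker 4 (new)  [load 170/290]
  170 → locker 5 (new)  [load 170/290]
  160 → locker 6 (new)  [load 160/290]
  90 → locker 3  [load 290/290]
  60 → locker 1  [load 280/290]
  60 → locker 2  [load 270/290]
  50 → locker 4  [load 220/290]
  50 → locker 4  [load 270/290]
  40 → locker 5  [load 210/290]
  40 → locker 5  [load 250/290]
  30 → locker 5  [load 280/290]
6 storage lockers opened.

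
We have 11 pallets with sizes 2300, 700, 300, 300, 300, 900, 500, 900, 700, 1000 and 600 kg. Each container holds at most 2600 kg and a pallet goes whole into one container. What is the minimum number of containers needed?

Total = 2300 + 1000 + 900 + 900 + 700 + 700 + 600 + 500 + 300 + 300 + 300 = 8500 kg.
Lower bound: ⌈8500/2600⌉ = 4 containers.
A packing using 4 containers:
  container 1: 2300 + 300 = 2600
  container 2: 1000 + 900 + 700 = 2600
  container 3: 900 + 700 + 600 + 300 = 2500
  container 4: 500 + 300 = 800
This matches the lower bound, so 4 is optimal.

4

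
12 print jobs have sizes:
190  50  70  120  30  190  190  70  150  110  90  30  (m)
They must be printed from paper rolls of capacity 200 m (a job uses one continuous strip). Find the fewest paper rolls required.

7

Total = 190 + 190 + 190 + 150 + 120 + 110 + 90 + 70 + 70 + 50 + 30 + 30 = 1290 m.
Lower bound: ⌈1290/200⌉ = 7 paper rolls.
A packing using 7 paper rolls:
  roll 1: 190 = 190
  roll 2: 190 = 190
  roll 3: 190 = 190
  roll 4: 150 + 50 = 200
  roll 5: 120 + 70 = 190
  roll 6: 110 + 90 = 200
  roll 7: 70 + 30 + 30 = 130
This matches the lower bound, so 7 is optimal.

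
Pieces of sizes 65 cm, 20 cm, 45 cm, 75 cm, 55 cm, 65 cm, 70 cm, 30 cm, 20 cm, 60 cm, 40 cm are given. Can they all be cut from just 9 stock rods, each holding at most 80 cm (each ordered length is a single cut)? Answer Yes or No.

Yes

A valid assignment using 8 stock rods:
  stock rod 1: 75 = 75
  stock rod 2: 70 = 70
  stock rod 3: 65 = 65
  stock rod 4: 65 = 65
  stock rod 5: 60 + 20 = 80
  stock rod 6: 55 + 20 = 75
  stock rod 7: 45 + 30 = 75
  stock rod 8: 40 = 40
That uses only 8 ≤ 9, so 9 stock rods are enough.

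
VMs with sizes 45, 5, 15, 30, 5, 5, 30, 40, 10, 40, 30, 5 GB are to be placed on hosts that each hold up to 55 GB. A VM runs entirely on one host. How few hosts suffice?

Total = 45 + 40 + 40 + 30 + 30 + 30 + 15 + 10 + 5 + 5 + 5 + 5 = 260 GB.
Lower bound: ⌈260/55⌉ = 5 hosts.
Also, 6 VMs each exceed 55/2 GB, and no two of those can share a host, so at least 6 hosts are needed.
A packing using 6 hosts:
  host 1: 45 + 10 = 55
  host 2: 40 + 15 = 55
  host 3: 40 + 5 + 5 + 5 = 55
  host 4: 30 + 5 = 35
  host 5: 30 = 30
  host 6: 30 = 30
This matches the lower bound, so 6 is optimal.

6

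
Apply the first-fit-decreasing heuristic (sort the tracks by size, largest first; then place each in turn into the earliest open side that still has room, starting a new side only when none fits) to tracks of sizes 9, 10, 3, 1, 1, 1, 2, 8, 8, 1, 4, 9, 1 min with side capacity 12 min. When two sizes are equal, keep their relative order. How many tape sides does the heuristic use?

5

Sorted descending: 10, 9, 9, 8, 8, 4, 3, 2, 1, 1, 1, 1, 1.
  10 → side 1 (new)  [load 10/12]
  9 → side 2 (new)  [load 9/12]
  9 → side 3 (new)  [load 9/12]
  8 → side 4 (new)  [load 8/12]
  8 → side 5 (new)  [load 8/12]
  4 → side 4  [load 12/12]
  3 → side 2  [load 12/12]
  2 → side 1  [load 12/12]
  1 → side 3  [load 10/12]
  1 → side 3  [load 11/12]
  1 → side 3  [load 12/12]
  1 → side 5  [load 9/12]
  1 → side 5  [load 10/12]
5 tape sides opened.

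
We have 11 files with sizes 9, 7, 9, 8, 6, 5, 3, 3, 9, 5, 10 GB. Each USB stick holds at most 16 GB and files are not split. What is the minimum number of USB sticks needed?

5

Total = 10 + 9 + 9 + 9 + 8 + 7 + 6 + 5 + 5 + 3 + 3 = 74 GB.
Lower bound: ⌈74/16⌉ = 5 USB sticks.
A packing using 5 USB sticks:
  USB stick 1: 10 + 6 = 16
  USB stick 2: 9 + 7 = 16
  USB stick 3: 9 + 5 = 14
  USB stick 4: 9 + 5 = 14
  USB stick 5: 8 + 3 + 3 = 14
This matches the lower bound, so 5 is optimal.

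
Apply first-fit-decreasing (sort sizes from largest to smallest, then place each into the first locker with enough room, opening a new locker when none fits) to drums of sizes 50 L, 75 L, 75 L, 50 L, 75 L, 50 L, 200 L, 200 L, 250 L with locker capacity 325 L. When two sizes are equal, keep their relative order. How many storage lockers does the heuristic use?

4

Sorted descending: 250, 200, 200, 75, 75, 75, 50, 50, 50.
  250 → locker 1 (new)  [load 250/325]
  200 → locker 2 (new)  [load 200/325]
  200 → locker 3 (new)  [load 200/325]
  75 → locker 1  [load 325/325]
  75 → locker 2  [load 275/325]
  75 → locker 3  [load 275/325]
  50 → locker 2  [load 325/325]
  50 → locker 3  [load 325/325]
  50 → locker 4 (new)  [load 50/325]
4 storage lockers opened.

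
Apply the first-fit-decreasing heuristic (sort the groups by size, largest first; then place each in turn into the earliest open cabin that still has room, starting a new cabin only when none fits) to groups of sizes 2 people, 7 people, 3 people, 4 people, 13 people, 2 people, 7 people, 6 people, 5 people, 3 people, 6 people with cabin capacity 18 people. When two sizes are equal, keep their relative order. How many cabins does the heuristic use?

4

Sorted descending: 13, 7, 7, 6, 6, 5, 4, 3, 3, 2, 2.
  13 → cabin 1 (new)  [load 13/18]
  7 → cabin 2 (new)  [load 7/18]
  7 → cabin 2  [load 14/18]
  6 → cabin 3 (new)  [load 6/18]
  6 → cabin 3  [load 12/18]
  5 → cabin 1  [load 18/18]
  4 → cabin 2  [load 18/18]
  3 → cabin 3  [load 15/18]
  3 → cabin 3  [load 18/18]
  2 → cabin 4 (new)  [load 2/18]
  2 → cabin 4  [load 4/18]
4 cabins opened.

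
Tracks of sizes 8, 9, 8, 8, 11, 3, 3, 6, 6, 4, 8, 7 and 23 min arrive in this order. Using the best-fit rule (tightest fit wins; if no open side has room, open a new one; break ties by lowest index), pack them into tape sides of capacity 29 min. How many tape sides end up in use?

4

  8 → side 1 (new)  [load 8/29]
  9 → side 1  [load 17/29]
  8 → side 1  [load 25/29]
  8 → side 2 (new)  [load 8/29]
  11 → side 2  [load 19/29]
  3 → side 1  [load 28/29]
  3 → side 2  [load 22/29]
  6 → side 2  [load 28/29]
  6 → side 3 (new)  [load 6/29]
  4 → side 3  [load 10/29]
  8 → side 3  [load 18/29]
  7 → side 3  [load 25/29]
  23 → side 4 (new)  [load 23/29]
4 tape sides opened.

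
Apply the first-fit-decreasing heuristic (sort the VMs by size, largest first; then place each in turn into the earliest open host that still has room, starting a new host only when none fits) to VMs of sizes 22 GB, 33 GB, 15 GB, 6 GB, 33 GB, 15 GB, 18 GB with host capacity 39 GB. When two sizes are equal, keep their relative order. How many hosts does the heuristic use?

4

Sorted descending: 33, 33, 22, 18, 15, 15, 6.
  33 → host 1 (new)  [load 33/39]
  33 → host 2 (new)  [load 33/39]
  22 → host 3 (new)  [load 22/39]
  18 → host 4 (new)  [load 18/39]
  15 → host 3  [load 37/39]
  15 → host 4  [load 33/39]
  6 → host 1  [load 39/39]
4 hosts opened.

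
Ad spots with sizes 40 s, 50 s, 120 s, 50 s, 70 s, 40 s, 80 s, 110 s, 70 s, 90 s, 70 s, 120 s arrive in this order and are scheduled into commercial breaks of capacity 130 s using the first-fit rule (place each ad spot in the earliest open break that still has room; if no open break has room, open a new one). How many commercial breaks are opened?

9

  40 → break 1 (new)  [load 40/130]
  50 → break 1  [load 90/130]
  120 → break 2 (new)  [load 120/130]
  50 → break 3 (new)  [load 50/130]
  70 → break 3  [load 120/130]
  40 → break 1  [load 130/130]
  80 → break 4 (new)  [load 80/130]
  110 → break 5 (new)  [load 110/130]
  70 → break 6 (new)  [load 70/130]
  90 → break 7 (new)  [load 90/130]
  70 → break 8 (new)  [load 70/130]
  120 → break 9 (new)  [load 120/130]
9 commercial breaks opened.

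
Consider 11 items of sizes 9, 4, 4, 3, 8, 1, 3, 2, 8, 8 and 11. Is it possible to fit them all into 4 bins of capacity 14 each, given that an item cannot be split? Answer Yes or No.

No

Total = 61; ⌈61/14⌉ = 5.
At least 5 bins are required, but only 4 are allowed.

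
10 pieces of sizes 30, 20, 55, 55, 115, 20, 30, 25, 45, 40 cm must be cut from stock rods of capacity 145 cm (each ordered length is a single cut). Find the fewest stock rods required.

Total = 115 + 55 + 55 + 45 + 40 + 30 + 30 + 25 + 20 + 20 = 435 cm.
Lower bound: ⌈435/145⌉ = 3 stock rods.
A packing using 3 stock rods:
  stock rod 1: 115 + 30 = 145
  stock rod 2: 55 + 45 + 25 + 20 = 145
  stock rod 3: 55 + 40 + 30 + 20 = 145
This matches the lower bound, so 3 is optimal.

3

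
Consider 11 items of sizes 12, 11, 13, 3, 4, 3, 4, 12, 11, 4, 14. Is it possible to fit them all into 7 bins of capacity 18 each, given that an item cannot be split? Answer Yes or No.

Yes

A valid assignment using 6 bins:
  bin 1: 14 + 4 = 18
  bin 2: 13 + 4 = 17
  bin 3: 12 + 4 = 16
  bin 4: 12 + 3 + 3 = 18
  bin 5: 11 = 11
  bin 6: 11 = 11
That uses only 6 ≤ 7, so 7 bins are enough.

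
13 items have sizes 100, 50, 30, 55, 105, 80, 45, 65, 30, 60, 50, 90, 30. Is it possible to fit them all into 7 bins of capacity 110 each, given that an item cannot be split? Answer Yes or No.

No

Total = 790; ⌈790/110⌉ = 8.
At least 8 bins are required, but only 7 are allowed.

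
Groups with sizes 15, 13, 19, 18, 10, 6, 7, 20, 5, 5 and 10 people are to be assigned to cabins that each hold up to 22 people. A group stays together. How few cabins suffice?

7

Total = 20 + 19 + 18 + 15 + 13 + 10 + 10 + 7 + 6 + 5 + 5 = 128 people.
Lower bound: ⌈128/22⌉ = 6 cabins.
A packing using 7 cabins:
  cabin 1: 20 = 20
  cabin 2: 19 = 19
  cabin 3: 18 = 18
  cabin 4: 15 + 7 = 22
  cabin 5: 13 + 6 = 19
  cabin 6: 10 + 10 = 20
  cabin 7: 5 + 5 = 10
No arrangement into 6 cabins stays within capacity, so 7 is optimal.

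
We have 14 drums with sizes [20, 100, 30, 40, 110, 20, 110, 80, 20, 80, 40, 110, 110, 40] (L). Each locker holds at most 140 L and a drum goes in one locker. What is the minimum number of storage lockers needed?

7

Total = 110 + 110 + 110 + 110 + 100 + 80 + 80 + 40 + 40 + 40 + 30 + 20 + 20 + 20 = 910 L.
Lower bound: ⌈910/140⌉ = 7 storage lockers.
A packing using 7 storage lockers:
  locker 1: 110 + 30 = 140
  locker 2: 110 + 20 = 130
  locker 3: 110 + 20 = 130
  locker 4: 110 + 20 = 130
  locker 5: 100 + 40 = 140
  locker 6: 80 + 40 = 120
  locker 7: 80 + 40 = 120
This matches the lower bound, so 7 is optimal.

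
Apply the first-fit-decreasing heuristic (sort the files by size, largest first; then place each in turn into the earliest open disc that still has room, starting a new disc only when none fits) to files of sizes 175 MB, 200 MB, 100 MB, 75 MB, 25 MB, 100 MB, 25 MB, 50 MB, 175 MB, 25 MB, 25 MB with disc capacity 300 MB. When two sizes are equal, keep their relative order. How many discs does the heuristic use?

4

Sorted descending: 200, 175, 175, 100, 100, 75, 50, 25, 25, 25, 25.
  200 → disc 1 (new)  [load 200/300]
  175 → disc 2 (new)  [load 175/300]
  175 → disc 3 (new)  [load 175/300]
  100 → disc 1  [load 300/300]
  100 → disc 2  [load 275/300]
  75 → disc 3  [load 250/300]
  50 → disc 3  [load 300/300]
  25 → disc 2  [load 300/300]
  25 → disc 4 (new)  [load 25/300]
  25 → disc 4  [load 50/300]
  25 → disc 4  [load 75/300]
4 discs opened.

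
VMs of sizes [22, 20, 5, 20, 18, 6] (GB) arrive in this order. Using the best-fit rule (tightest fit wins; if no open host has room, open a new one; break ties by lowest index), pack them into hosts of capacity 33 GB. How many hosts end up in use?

  22 → host 1 (new)  [load 22/33]
  20 → host 2 (new)  [load 20/33]
  5 → host 1  [load 27/33]
  20 → host 3 (new)  [load 20/33]
  18 → host 4 (new)  [load 18/33]
  6 → host 1  [load 33/33]
4 hosts opened.

4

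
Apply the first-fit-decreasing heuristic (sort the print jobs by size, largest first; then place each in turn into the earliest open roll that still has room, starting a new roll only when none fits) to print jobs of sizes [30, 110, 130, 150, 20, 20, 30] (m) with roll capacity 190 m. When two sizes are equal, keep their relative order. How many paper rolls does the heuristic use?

Sorted descending: 150, 130, 110, 30, 30, 20, 20.
  150 → roll 1 (new)  [load 150/190]
  130 → roll 2 (new)  [load 130/190]
  110 → roll 3 (new)  [load 110/190]
  30 → roll 1  [load 180/190]
  30 → roll 2  [load 160/190]
  20 → roll 2  [load 180/190]
  20 → roll 3  [load 130/190]
3 paper rolls opened.

3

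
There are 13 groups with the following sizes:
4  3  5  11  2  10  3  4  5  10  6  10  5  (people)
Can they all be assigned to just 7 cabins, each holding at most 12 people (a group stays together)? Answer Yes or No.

A valid assignment using 7 cabins:
  cabin 1: 11 = 11
  cabin 2: 10 + 2 = 12
  cabin 3: 10 = 10
  cabin 4: 10 = 10
  cabin 5: 6 + 5 = 11
  cabin 6: 5 + 4 + 3 = 12
  cabin 7: 5 + 4 + 3 = 12
Every load is within 12 people, so 7 cabins suffice.

Yes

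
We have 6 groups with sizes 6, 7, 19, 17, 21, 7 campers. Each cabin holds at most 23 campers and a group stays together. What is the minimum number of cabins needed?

Total = 21 + 19 + 17 + 7 + 7 + 6 = 77 campers.
Lower bound: ⌈77/23⌉ = 4 cabins.
A packing using 4 cabins:
  cabin 1: 21 = 21
  cabin 2: 19 = 19
  cabin 3: 17 + 6 = 23
  cabin 4: 7 + 7 = 14
This matches the lower bound, so 4 is optimal.

4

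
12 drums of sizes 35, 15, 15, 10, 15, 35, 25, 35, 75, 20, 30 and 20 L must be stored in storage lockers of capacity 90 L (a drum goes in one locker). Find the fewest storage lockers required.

4

Total = 75 + 35 + 35 + 35 + 30 + 25 + 20 + 20 + 15 + 15 + 15 + 10 = 330 L.
Lower bound: ⌈330/90⌉ = 4 storage lockers.
A packing using 4 storage lockers:
  locker 1: 75 + 15 = 90
  locker 2: 35 + 35 + 20 = 90
  locker 3: 35 + 30 + 25 = 90
  locker 4: 20 + 15 + 15 + 10 = 60
This matches the lower bound, so 4 is optimal.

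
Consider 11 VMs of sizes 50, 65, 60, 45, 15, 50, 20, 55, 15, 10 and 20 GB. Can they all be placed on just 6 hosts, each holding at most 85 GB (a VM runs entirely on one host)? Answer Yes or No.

A valid assignment using 6 hosts:
  host 1: 65 + 20 = 85
  host 2: 60 + 20 = 80
  host 3: 55 + 15 + 15 = 85
  host 4: 50 + 10 = 60
  host 5: 50 = 50
  host 6: 45 = 45
Every load is within 85 GB, so 6 hosts suffice.

Yes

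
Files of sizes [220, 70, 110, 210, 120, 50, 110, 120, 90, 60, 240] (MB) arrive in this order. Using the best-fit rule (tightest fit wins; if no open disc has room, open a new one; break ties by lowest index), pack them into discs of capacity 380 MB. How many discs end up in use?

4

  220 → disc 1 (new)  [load 220/380]
  70 → disc 1  [load 290/380]
  110 → disc 2 (new)  [load 110/380]
  210 → disc 2  [load 320/380]
  120 → disc 3 (new)  [load 120/380]
  50 → disc 2  [load 370/380]
  110 → disc 3  [load 230/380]
  120 → disc 3  [load 350/380]
  90 → disc 1  [load 380/380]
  60 → disc 4 (new)  [load 60/380]
  240 → disc 4  [load 300/380]
4 discs opened.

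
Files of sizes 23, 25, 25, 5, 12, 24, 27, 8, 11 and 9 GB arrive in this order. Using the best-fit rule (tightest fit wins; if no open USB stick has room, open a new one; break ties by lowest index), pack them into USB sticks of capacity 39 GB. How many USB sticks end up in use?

  23 → USB stick 1 (new)  [load 23/39]
  25 → USB stick 2 (new)  [load 25/39]
  25 → USB stick 3 (new)  [load 25/39]
  5 → USB stick 2  [load 30/39]
  12 → USB stick 3  [load 37/39]
  24 → USB stick 4 (new)  [load 24/39]
  27 → USB stick 5 (new)  [load 27/39]
  8 → USB stick 2  [load 38/39]
  11 → USB stick 5  [load 38/39]
  9 → USB stick 4  [load 33/39]
5 USB sticks opened.

5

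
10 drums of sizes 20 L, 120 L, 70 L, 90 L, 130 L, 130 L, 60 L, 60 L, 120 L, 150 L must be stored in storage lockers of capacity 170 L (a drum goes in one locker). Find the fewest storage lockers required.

Total = 150 + 130 + 130 + 120 + 120 + 90 + 70 + 60 + 60 + 20 = 950 L.
Lower bound: ⌈950/170⌉ = 6 storage lockers.
A packing using 7 storage lockers:
  locker 1: 150 + 20 = 170
  locker 2: 130 = 130
  locker 3: 130 = 130
  locker 4: 120 = 120
  locker 5: 120 = 120
  locker 6: 90 + 70 = 160
  locker 7: 60 + 60 = 120
No arrangement into 6 storage lockers stays within capacity, so 7 is optimal.

7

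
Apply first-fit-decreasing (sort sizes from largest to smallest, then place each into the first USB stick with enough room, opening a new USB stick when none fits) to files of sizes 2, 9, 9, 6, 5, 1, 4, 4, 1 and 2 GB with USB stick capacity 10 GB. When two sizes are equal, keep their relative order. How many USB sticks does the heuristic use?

5

Sorted descending: 9, 9, 6, 5, 4, 4, 2, 2, 1, 1.
  9 → USB stick 1 (new)  [load 9/10]
  9 → USB stick 2 (new)  [load 9/10]
  6 → USB stick 3 (new)  [load 6/10]
  5 → USB stick 4 (new)  [load 5/10]
  4 → USB stick 3  [load 10/10]
  4 → USB stick 4  [load 9/10]
  2 → USB stick 5 (new)  [load 2/10]
  2 → USB stick 5  [load 4/10]
  1 → USB stick 1  [load 10/10]
  1 → USB stick 2  [load 10/10]
5 USB sticks opened.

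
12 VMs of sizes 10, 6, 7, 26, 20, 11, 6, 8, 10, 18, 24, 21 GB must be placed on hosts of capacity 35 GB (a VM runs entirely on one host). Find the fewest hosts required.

Total = 26 + 24 + 21 + 20 + 18 + 11 + 10 + 10 + 8 + 7 + 6 + 6 = 167 GB.
Lower bound: ⌈167/35⌉ = 5 hosts.
A packing using 5 hosts:
  host 1: 26 + 8 = 34
  host 2: 24 + 11 = 35
  host 3: 21 + 10 = 31
  host 4: 20 + 7 + 6 = 33
  host 5: 18 + 10 + 6 = 34
This matches the lower bound, so 5 is optimal.

5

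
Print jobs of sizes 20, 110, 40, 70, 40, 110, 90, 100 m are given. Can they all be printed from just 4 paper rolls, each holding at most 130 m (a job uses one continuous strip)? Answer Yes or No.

Total = 580 m; ⌈580/130⌉ = 5.
At least 5 paper rolls are required, but only 4 are allowed.

No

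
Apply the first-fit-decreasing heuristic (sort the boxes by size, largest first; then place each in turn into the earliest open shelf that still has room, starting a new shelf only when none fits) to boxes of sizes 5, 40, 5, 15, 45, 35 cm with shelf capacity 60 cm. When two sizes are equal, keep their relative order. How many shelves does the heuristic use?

Sorted descending: 45, 40, 35, 15, 5, 5.
  45 → shelf 1 (new)  [load 45/60]
  40 → shelf 2 (new)  [load 40/60]
  35 → shelf 3 (new)  [load 35/60]
  15 → shelf 1  [load 60/60]
  5 → shelf 2  [load 45/60]
  5 → shelf 2  [load 50/60]
3 shelves opened.

3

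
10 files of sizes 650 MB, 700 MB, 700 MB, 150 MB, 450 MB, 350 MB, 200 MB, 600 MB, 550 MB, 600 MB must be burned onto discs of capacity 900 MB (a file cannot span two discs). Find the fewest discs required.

Total = 700 + 700 + 650 + 600 + 600 + 550 + 450 + 350 + 200 + 150 = 4950 MB.
Lower bound: ⌈4950/900⌉ = 6 discs.
A packing using 7 discs:
  disc 1: 700 + 200 = 900
  disc 2: 700 + 150 = 850
  disc 3: 650 = 650
  disc 4: 600 = 600
  disc 5: 600 = 600
  disc 6: 550 + 350 = 900
  disc 7: 450 = 450
No arrangement into 6 discs stays within capacity, so 7 is optimal.

7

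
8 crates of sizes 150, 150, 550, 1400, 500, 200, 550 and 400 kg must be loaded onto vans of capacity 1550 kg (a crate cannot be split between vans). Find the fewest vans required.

Total = 1400 + 550 + 550 + 500 + 400 + 200 + 150 + 150 = 3900 kg.
Lower bound: ⌈3900/1550⌉ = 3 vans.
A packing using 3 vans:
  van 1: 1400 + 150 = 1550
  van 2: 550 + 550 + 400 = 1500
  van 3: 500 + 200 + 150 = 850
This matches the lower bound, so 3 is optimal.

3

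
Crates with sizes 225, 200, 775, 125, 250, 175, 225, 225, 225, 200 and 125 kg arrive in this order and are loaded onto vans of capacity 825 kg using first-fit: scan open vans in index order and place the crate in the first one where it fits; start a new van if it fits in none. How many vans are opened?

4

  225 → van 1 (new)  [load 225/825]
  200 → van 1  [load 425/825]
  775 → van 2 (new)  [load 775/825]
  125 → van 1  [load 550/825]
  250 → van 1  [load 800/825]
  175 → van 3 (new)  [load 175/825]
  225 → van 3  [load 400/825]
  225 → van 3  [load 625/825]
  225 → van 4 (new)  [load 225/825]
  200 → van 3  [load 825/825]
  125 → van 4  [load 350/825]
4 vans opened.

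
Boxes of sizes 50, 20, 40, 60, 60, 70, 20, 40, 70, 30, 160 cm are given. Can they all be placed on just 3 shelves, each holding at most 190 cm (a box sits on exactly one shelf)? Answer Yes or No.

No

Total = 620 cm; ⌈620/190⌉ = 4.
At least 4 shelves are required, but only 3 are allowed.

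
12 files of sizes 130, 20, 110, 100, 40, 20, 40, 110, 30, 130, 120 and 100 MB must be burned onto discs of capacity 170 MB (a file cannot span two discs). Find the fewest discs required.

7

Total = 130 + 130 + 120 + 110 + 110 + 100 + 100 + 40 + 40 + 30 + 20 + 20 = 950 MB.
Lower bound: ⌈950/170⌉ = 6 discs.
Also, 7 files each exceed 85 MB, and no two of those can share a disc, so at least 7 discs are needed.
A packing using 7 discs:
  disc 1: 130 + 40 = 170
  disc 2: 130 + 40 = 170
  disc 3: 120 + 30 + 20 = 170
  disc 4: 110 + 20 = 130
  disc 5: 110 = 110
  disc 6: 100 = 100
  disc 7: 100 = 100
This matches the lower bound, so 7 is optimal.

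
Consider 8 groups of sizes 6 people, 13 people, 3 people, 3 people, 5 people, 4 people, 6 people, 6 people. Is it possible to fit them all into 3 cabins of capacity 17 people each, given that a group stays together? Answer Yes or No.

Yes

A valid assignment using 3 cabins:
  cabin 1: 13 + 4 = 17
  cabin 2: 6 + 6 + 5 = 17
  cabin 3: 6 + 3 + 3 = 12
Every load is within 17 people, so 3 cabins suffice.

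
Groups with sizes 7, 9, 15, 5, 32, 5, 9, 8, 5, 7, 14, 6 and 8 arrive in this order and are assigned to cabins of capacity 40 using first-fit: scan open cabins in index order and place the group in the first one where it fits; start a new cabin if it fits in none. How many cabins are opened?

4

  7 → cabin 1 (new)  [load 7/40]
  9 → cabin 1  [load 16/40]
  15 → cabin 1  [load 31/40]
  5 → cabin 1  [load 36/40]
  32 → cabin 2 (new)  [load 32/40]
  5 → cabin 2  [load 37/40]
  9 → cabin 3 (new)  [load 9/40]
  8 → cabin 3  [load 17/40]
  5 → cabin 3  [load 22/40]
  7 → cabin 3  [load 29/40]
  14 → cabin 4 (new)  [load 14/40]
  6 → cabin 3  [load 35/40]
  8 → cabin 4  [load 22/40]
4 cabins opened.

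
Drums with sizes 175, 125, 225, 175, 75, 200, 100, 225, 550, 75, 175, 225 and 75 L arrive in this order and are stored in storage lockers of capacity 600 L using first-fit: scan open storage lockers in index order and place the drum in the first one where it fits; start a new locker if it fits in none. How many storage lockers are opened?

  175 → locker 1 (new)  [load 175/600]
  125 → locker 1  [load 300/600]
  225 → locker 1  [load 525/600]
  175 → locker 2 (new)  [load 175/600]
  75 → locker 1  [load 600/600]
  200 → locker 2  [load 375/600]
  100 → locker 2  [load 475/600]
  225 → locker 3 (new)  [load 225/600]
  550 → locker 4 (new)  [load 550/600]
  75 → locker 2  [load 550/600]
  175 → locker 3  [load 400/600]
  225 → locker 5 (new)  [load 225/600]
  75 → locker 3  [load 475/600]
5 storage lockers opened.

5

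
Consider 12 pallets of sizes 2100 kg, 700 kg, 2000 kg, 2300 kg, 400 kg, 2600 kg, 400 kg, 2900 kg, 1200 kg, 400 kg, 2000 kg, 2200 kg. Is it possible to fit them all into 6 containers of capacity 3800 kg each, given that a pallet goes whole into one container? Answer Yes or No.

No

Total = 19200 kg; ⌈19200/3800⌉ = 6.
7 pallets each exceed half the capacity and cannot share a container, forcing at least 7 containers.
At least 7 containers are required, but only 6 are allowed.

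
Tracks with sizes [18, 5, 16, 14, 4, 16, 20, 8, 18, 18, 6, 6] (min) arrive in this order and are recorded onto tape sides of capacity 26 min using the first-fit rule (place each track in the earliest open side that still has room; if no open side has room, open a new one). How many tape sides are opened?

7

  18 → side 1 (new)  [load 18/26]
  5 → side 1  [load 23/26]
  16 → side 2 (new)  [load 16/26]
  14 → side 3 (new)  [load 14/26]
  4 → side 2  [load 20/26]
  16 → side 4 (new)  [load 16/26]
  20 → side 5 (new)  [load 20/26]
  8 → side 3  [load 22/26]
  18 → side 6 (new)  [load 18/26]
  18 → side 7 (new)  [load 18/26]
  6 → side 2  [load 26/26]
  6 → side 4  [load 22/26]
7 tape sides opened.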